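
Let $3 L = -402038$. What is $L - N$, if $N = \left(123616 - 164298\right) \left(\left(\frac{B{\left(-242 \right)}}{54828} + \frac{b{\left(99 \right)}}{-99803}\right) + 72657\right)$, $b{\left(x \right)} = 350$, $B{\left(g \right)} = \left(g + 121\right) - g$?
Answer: $\frac{8086788101829991559}{2735999442} \approx 2.9557 \cdot 10^{9}$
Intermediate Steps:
$L = - \frac{402038}{3}$ ($L = \frac{1}{3} \left(-402038\right) = - \frac{402038}{3} \approx -1.3401 \cdot 10^{5}$)
$B{\left(g \right)} = 121$ ($B{\left(g \right)} = \left(121 + g\right) - g = 121$)
$N = - \frac{8087154760411212491}{2735999442}$ ($N = \left(123616 - 164298\right) \left(\left(\frac{121}{54828} + \frac{350}{-99803}\right) + 72657\right) = - 40682 \left(\left(121 \cdot \frac{1}{54828} + 350 \left(- \frac{1}{99803}\right)\right) + 72657\right) = - 40682 \left(\left(\frac{121}{54828} - \frac{350}{99803}\right) + 72657\right) = - 40682 \left(- \frac{7113637}{5471998884} + 72657\right) = \left(-40682\right) \frac{397579015801151}{5471998884} = - \frac{8087154760411212491}{2735999442} \approx -2.9558 \cdot 10^{9}$)
$L - N = - \frac{402038}{3} - - \frac{8087154760411212491}{2735999442} = - \frac{402038}{3} + \frac{8087154760411212491}{2735999442} = \frac{8086788101829991559}{2735999442}$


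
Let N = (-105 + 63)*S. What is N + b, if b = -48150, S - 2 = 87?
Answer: -51888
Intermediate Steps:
S = 89 (S = 2 + 87 = 89)
N = -3738 (N = (-105 + 63)*89 = -42*89 = -3738)
N + b = -3738 - 48150 = -51888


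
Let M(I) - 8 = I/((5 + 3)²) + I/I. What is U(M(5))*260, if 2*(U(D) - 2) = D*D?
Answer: 23006425/2048 ≈ 11234.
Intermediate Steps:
M(I) = 9 + I/64 (M(I) = 8 + (I/((5 + 3)²) + I/I) = 8 + (I/(8²) + 1) = 8 + (I/64 + 1) = 8 + (1 + I/64) = 9 + I/64)
U(D) = 2 + D²/2 (U(D) = 2 + (D*D)/2 = 2 + D²/2)
U(M(5))*260 = (2 + (9 + (1/64)*5)²/2)*260 = (2 + (9 + 5/64)²/2)*260 = (2 + (581/64)²/2)*260 = (2 + (½)*(337561/4096))*260 = (2 + 337561/8192)*260 = (353945/8192)*260 = 23006425/2048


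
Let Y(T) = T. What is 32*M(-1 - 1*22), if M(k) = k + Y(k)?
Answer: -1472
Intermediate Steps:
M(k) = 2*k (M(k) = k + k = 2*k)
32*M(-1 - 1*22) = 32*(2*(-1 - 1*22)) = 32*(2*(-1 - 22)) = 32*(2*(-23)) = 32*(-46) = -1472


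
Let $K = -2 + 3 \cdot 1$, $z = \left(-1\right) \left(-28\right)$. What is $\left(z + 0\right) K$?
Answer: $28$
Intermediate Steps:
$z = 28$
$K = 1$ ($K = -2 + 3 = 1$)
$\left(z + 0\right) K = \left(28 + 0\right) 1 = 28 \cdot 1 = 28$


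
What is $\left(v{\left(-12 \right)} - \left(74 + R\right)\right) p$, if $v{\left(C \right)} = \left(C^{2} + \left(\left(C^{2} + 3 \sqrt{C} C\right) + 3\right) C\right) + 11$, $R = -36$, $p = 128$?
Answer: $-210816 + 110592 i \sqrt{3} \approx -2.1082 \cdot 10^{5} + 1.9155 \cdot 10^{5} i$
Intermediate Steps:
$v{\left(C \right)} = 11 + C^{2} + C \left(3 + C^{2} + 3 C^{\frac{3}{2}}\right)$ ($v{\left(C \right)} = \left(C^{2} + \left(\left(C^{2} + 3 C^{\frac{3}{2}}\right) + 3\right) C\right) + 11 = \left(C^{2} + \left(3 + C^{2} + 3 C^{\frac{3}{2}}\right) C\right) + 11 = \left(C^{2} + C \left(3 + C^{2} + 3 C^{\frac{3}{2}}\right)\right) + 11 = 11 + C^{2} + C \left(3 + C^{2} + 3 C^{\frac{3}{2}}\right)$)
$\left(v{\left(-12 \right)} - \left(74 + R\right)\right) p = \left(\left(11 + \left(-12\right)^{2} + \left(-12\right)^{3} + 3 \left(-12\right) + 3 \left(-12\right)^{\frac{5}{2}}\right) - 38\right) 128 = \left(\left(11 + 144 - 1728 - 36 + 3 \cdot 288 i \sqrt{3}\right) + \left(-74 + 36\right)\right) 128 = \left(\left(11 + 144 - 1728 - 36 + 864 i \sqrt{3}\right) - 38\right) 128 = \left(\left(-1609 + 864 i \sqrt{3}\right) - 38\right) 128 = \left(-1647 + 864 i \sqrt{3}\right) 128 = -210816 + 110592 i \sqrt{3}$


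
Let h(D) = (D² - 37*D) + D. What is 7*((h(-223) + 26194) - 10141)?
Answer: 516670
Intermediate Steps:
h(D) = D² - 36*D
7*((h(-223) + 26194) - 10141) = 7*((-223*(-36 - 223) + 26194) - 10141) = 7*((-223*(-259) + 26194) - 10141) = 7*((57757 + 26194) - 10141) = 7*(83951 - 10141) = 7*73810 = 516670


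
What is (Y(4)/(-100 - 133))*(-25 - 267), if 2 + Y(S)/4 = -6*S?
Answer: -30368/233 ≈ -130.33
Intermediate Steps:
Y(S) = -8 - 24*S (Y(S) = -8 + 4*(-6*S) = -8 - 24*S)
(Y(4)/(-100 - 133))*(-25 - 267) = ((-8 - 24*4)/(-100 - 133))*(-25 - 267) = ((-8 - 96)/(-233))*(-292) = -104*(-1/233)*(-292) = (104/233)*(-292) = -30368/233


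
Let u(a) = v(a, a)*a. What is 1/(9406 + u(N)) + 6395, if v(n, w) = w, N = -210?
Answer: 342170871/53506 ≈ 6395.0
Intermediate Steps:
u(a) = a**2 (u(a) = a*a = a**2)
1/(9406 + u(N)) + 6395 = 1/(9406 + (-210)**2) + 6395 = 1/(9406 + 44100) + 6395 = 1/53506 + 6395 = 342170871/53506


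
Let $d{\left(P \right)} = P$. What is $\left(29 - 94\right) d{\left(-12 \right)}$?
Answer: $780$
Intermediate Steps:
$\left(29 - 94\right) d{\left(-12 \right)} = \left(29 - 94\right) \left(-12\right) = \left(-65\right) \left(-12\right) = 780$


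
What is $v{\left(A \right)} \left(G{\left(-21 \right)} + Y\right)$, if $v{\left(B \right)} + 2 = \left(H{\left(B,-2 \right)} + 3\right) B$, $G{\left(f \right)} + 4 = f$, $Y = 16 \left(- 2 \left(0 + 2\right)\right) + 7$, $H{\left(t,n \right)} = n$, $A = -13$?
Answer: $1230$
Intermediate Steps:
$Y = -57$ ($Y = 16 \left(\left(-2\right) 2\right) + 7 = 16 \left(-4\right) + 7 = -64 + 7 = -57$)
$G{\left(f \right)} = -4 + f$
$v{\left(B \right)} = -2 + B$ ($v{\left(B \right)} = -2 + \left(-2 + 3\right) B = -2 + 1 B = -2 + B$)
$v{\left(A \right)} \left(G{\left(-21 \right)} + Y\right) = \left(-2 - 13\right) \left(\left(-4 - 21\right) - 57\right) = - 15 \left(-25 - 57\right) = \left(-15\right) \left(-82\right) = 1230$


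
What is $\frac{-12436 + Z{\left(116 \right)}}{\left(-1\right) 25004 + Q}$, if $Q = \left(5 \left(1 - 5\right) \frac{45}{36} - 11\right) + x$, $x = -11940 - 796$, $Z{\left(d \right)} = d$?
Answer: $\frac{770}{2361} \approx 0.32613$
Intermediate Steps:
$x = -12736$
$Q = -12772$ ($Q = \left(5 \left(1 - 5\right) \frac{45}{36} - 11\right) - 12736 = \left(5 \left(-4\right) 45 \cdot \frac{1}{36} - 11\right) - 12736 = \left(\left(-20\right) \frac{5}{4} - 11\right) - 12736 = \left(-25 - 11\right) - 12736 = -36 - 12736 = -12772$)
$\frac{-12436 + Z{\left(116 \right)}}{\left(-1\right) 25004 + Q} = \frac{-12436 + 116}{\left(-1\right) 25004 - 12772} = - \frac{12320}{-25004 - 12772} = - \frac{12320}{-37776} = \left(-12320\right) \left(- \frac{1}{37776}\right) = \frac{770}{2361}$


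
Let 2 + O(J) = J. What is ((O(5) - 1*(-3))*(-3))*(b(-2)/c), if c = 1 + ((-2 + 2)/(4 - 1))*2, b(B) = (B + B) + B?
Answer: 108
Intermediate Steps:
b(B) = 3*B (b(B) = 2*B + B = 3*B)
O(J) = -2 + J
c = 1 (c = 1 + (0/3)*2 = 1 + (0*(⅓))*2 = 1 + 0*2 = 1 + 0 = 1)
((O(5) - 1*(-3))*(-3))*(b(-2)/c) = (((-2 + 5) - 1*(-3))*(-3))*((3*(-2))/1) = ((3 + 3)*(-3))*(-6*1) = (6*(-3))*(-6) = -18*(-6) = 108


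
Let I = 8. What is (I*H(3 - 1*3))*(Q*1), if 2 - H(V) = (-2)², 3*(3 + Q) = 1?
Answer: 128/3 ≈ 42.667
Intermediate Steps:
Q = -8/3 (Q = -3 + (⅓)*1 = -3 + ⅓ = -8/3 ≈ -2.6667)
H(V) = -2 (H(V) = 2 - 1*(-2)² = 2 - 1*4 = 2 - 4 = -2)
(I*H(3 - 1*3))*(Q*1) = (8*(-2))*(-8/3*1) = -16*(-8/3) = 128/3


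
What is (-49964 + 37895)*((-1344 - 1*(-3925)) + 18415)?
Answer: -253400724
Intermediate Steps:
(-49964 + 37895)*((-1344 - 1*(-3925)) + 18415) = -12069*((-1344 + 3925) + 18415) = -12069*(2581 + 18415) = -12069*20996 = -253400724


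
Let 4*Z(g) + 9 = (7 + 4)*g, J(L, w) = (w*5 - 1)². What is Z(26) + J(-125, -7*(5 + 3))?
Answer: 316121/4 ≈ 79030.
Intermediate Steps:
J(L, w) = (-1 + 5*w)² (J(L, w) = (5*w - 1)² = (-1 + 5*w)²)
Z(g) = -9/4 + 11*g/4 (Z(g) = -9/4 + ((7 + 4)*g)/4 = -9/4 + (11*g)/4 = -9/4 + 11*g/4)
Z(26) + J(-125, -7*(5 + 3)) = (-9/4 + (11/4)*26) + (-1 + 5*(-7*(5 + 3)))² = (-9/4 + 143/2) + (-1 + 5*(-7*8))² = 277/4 + (-1 + 5*(-56))² = 277/4 + (-1 - 280)² = 277/4 + (-281)² = 277/4 + 78961 = 316121/4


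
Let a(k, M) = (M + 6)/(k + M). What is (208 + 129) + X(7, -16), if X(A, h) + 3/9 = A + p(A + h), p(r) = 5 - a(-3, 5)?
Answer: 2059/6 ≈ 343.17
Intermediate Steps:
a(k, M) = (6 + M)/(M + k)
p(r) = -1/2 (p(r) = 5 - (6 + 5)/(5 - 3) = 5 - 11/2 = -1/2)
X(A, h) = -5/6 + A (X(A, h) = -1/3 + (A - 1/2) = -1/3 + (-1/2 + A) = -5/6 + A)
(208 + 129) + X(7, -16) = (208 + 129) + (-5/6 + 7) = 337 + 37/6 = 2059/6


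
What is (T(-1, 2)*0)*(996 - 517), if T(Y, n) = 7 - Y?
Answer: 0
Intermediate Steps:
(T(-1, 2)*0)*(996 - 517) = ((7 - 1*(-1))*0)*(996 - 517) = ((7 + 1)*0)*479 = (8*0)*479 = 0*479 = 0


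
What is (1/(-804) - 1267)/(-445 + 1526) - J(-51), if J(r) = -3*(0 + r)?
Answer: -133994641/869124 ≈ -154.17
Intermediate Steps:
J(r) = -3*r
(1/(-804) - 1267)/(-445 + 1526) - J(-51) = (1/(-804) - 1267)/(-445 + 1526) - (-3)*(-51) = (-1/804 - 1267)/1081 - 1*153 = -1018669/804*1/1081 - 153 = -1018669/869124 - 153 = -133994641/869124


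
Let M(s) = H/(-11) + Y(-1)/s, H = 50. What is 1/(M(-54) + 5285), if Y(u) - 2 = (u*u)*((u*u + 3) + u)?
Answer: 594/3136535 ≈ 0.00018938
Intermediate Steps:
Y(u) = 2 + u²*(3 + u + u²) (Y(u) = 2 + (u*u)*((u*u + 3) + u) = 2 + u²*((u² + 3) + u) = 2 + u²*((3 + u²) + u) = 2 + u²*(3 + u + u²))
M(s) = -50/11 + 5/s (M(s) = 50/(-11) + (2 + (-1)³ + (-1)⁴ + 3*(-1)²)/s = 50*(-1/11) + (2 - 1 + 1 + 3*1)/s = -50/11 + (2 - 1 + 1 + 3)/s = -50/11 + 5/s)
1/(M(-54) + 5285) = 1/((-50/11 + 5/(-54)) + 5285) = 1/((-50/11 + 5*(-1/54)) + 5285) = 1/((-50/11 - 5/54) + 5285) = 1/(-2755/594 + 5285) = 1/(3136535/594) = 594/3136535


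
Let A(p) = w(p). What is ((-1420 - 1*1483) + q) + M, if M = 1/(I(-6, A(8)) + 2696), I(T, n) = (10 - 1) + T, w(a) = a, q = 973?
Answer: -5209069/2699 ≈ -1930.0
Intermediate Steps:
A(p) = p
I(T, n) = 9 + T
M = 1/2699 (M = 1/((9 - 6) + 2696) = 1/(3 + 2696) = 1/2699 ≈ 0.00037051)
((-1420 - 1*1483) + q) + M = ((-1420 - 1*1483) + 973) + 1/2699 = ((-1420 - 1483) + 973) + 1/2699 = (-2903 + 973) + 1/2699 = -1930 + 1/2699 = -5209069/2699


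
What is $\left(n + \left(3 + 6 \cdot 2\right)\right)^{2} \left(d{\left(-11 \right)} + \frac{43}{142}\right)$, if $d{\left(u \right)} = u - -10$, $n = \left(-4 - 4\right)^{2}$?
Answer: $- \frac{617859}{142} \approx -4351.1$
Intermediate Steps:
$n = 64$ ($n = \left(-8\right)^{2} = 64$)
$d{\left(u \right)} = 10 + u$ ($d{\left(u \right)} = u + 10 = 10 + u$)
$\left(n + \left(3 + 6 \cdot 2\right)\right)^{2} \left(d{\left(-11 \right)} + \frac{43}{142}\right) = \left(64 + \left(3 + 6 \cdot 2\right)\right)^{2} \left(\left(10 - 11\right) + \frac{43}{142}\right) = \left(64 + \left(3 + 12\right)\right)^{2} \left(-1 + 43 \cdot \frac{1}{142}\right) = \left(64 + 15\right)^{2} \left(-1 + \frac{43}{142}\right) = 79^{2} \left(- \frac{99}{142}\right) = 6241 \left(- \frac{99}{142}\right) = - \frac{617859}{142}$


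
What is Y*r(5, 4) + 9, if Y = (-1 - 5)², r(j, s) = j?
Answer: 189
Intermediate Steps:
Y = 36 (Y = (-6)² = 36)
Y*r(5, 4) + 9 = 36*5 + 9 = 180 + 9 = 189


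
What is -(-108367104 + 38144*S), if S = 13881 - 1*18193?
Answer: 272844032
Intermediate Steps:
S = -4312 (S = 13881 - 18193 = -4312)
-(-108367104 + 38144*S) = -38144/(1/(-4312 - 2841)) = -38144/(1/(-7153)) = -38144/(-1/7153) = -38144*(-7153) = 272844032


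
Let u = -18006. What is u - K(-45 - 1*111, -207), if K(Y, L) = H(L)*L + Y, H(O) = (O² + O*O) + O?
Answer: 17678787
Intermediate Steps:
H(O) = O + 2*O² (H(O) = (O² + O²) + O = 2*O² + O = O + 2*O²)
K(Y, L) = Y + L²*(1 + 2*L) (K(Y, L) = (L*(1 + 2*L))*L + Y = L²*(1 + 2*L) + Y = Y + L²*(1 + 2*L))
u - K(-45 - 1*111, -207) = -18006 - ((-45 - 1*111) + (-207)²*(1 + 2*(-207))) = -18006 - ((-45 - 111) + 42849*(1 - 414)) = -18006 - (-156 + 42849*(-413)) = -18006 - (-156 - 17696637) = -18006 - 1*(-17696793) = -18006 + 17696793 = 17678787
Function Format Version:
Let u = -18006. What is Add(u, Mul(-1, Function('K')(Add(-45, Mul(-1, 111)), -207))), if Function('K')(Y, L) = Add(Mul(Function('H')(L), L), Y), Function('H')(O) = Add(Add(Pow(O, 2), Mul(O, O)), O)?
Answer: 17678787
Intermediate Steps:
Function('H')(O) = Add(O, Mul(2, Pow(O, 2))) (Function('H')(O) = Add(Add(Pow(O, 2), Pow(O, 2)), O) = Add(Mul(2, Pow(O, 2)), O) = Add(O, Mul(2, Pow(O, 2))))
Function('K')(Y, L) = Add(Y, Mul(Pow(L, 2), Add(1, Mul(2, L)))) (Function('K')(Y, L) = Add(Mul(Mul(L, Add(1, Mul(2, L))), L), Y) = Add(Mul(Pow(L, 2), Add(1, Mul(2, L))), Y) = Add(Y, Mul(Pow(L, 2), Add(1, Mul(2, L)))))
Add(u, Mul(-1, Function('K')(Add(-45, Mul(-1, 111)), -207))) = Add(-18006, Mul(-1, Add(Add(-45, Mul(-1, 111)), Mul(Pow(-207, 2), Add(1, Mul(2, -207)))))) = Add(-18006, Mul(-1, Add(Add(-45, -111), Mul(42849, Add(1, -414))))) = Add(-18006, Mul(-1, Add(-156, Mul(42849, -413)))) = Add(-18006, Mul(-1, Add(-156, -17696637))) = Add(-18006, Mul(-1, -17696793)) = Add(-18006, 17696793) = 17678787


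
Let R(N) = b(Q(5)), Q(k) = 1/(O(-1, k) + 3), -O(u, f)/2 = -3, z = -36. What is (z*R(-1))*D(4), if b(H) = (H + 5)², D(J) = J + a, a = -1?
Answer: -8464/3 ≈ -2821.3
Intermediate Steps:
O(u, f) = 6 (O(u, f) = -2*(-3) = 6)
Q(k) = ⅑ (Q(k) = 1/(6 + 3) = 1/9 = ⅑)
D(J) = -1 + J (D(J) = J - 1 = -1 + J)
b(H) = (5 + H)²
R(N) = 2116/81 (R(N) = (5 + ⅑)² = (46/9)² = 2116/81)
(z*R(-1))*D(4) = (-36*2116/81)*(-1 + 4) = -8464/9*3 = -8464/3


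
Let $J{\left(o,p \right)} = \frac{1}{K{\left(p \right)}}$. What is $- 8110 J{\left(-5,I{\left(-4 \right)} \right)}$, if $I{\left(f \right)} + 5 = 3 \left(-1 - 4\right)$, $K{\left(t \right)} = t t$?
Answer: $- \frac{811}{40} \approx -20.275$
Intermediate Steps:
$K{\left(t \right)} = t^{2}$
$I{\left(f \right)} = -20$ ($I{\left(f \right)} = -5 + 3 \left(-1 - 4\right) = -5 + 3 \left(-5\right) = -5 - 15 = -20$)
$J{\left(o,p \right)} = \frac{1}{p^{2}}$
$- 8110 J{\left(-5,I{\left(-4 \right)} \right)} = - \frac{8110}{400} = \left(-8110\right) \frac{1}{400} = - \frac{811}{40}$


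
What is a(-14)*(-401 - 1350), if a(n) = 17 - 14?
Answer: -5253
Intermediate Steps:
a(n) = 3
a(-14)*(-401 - 1350) = 3*(-401 - 1350) = 3*(-1751) = -5253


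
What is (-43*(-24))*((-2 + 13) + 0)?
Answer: 11352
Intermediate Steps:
(-43*(-24))*((-2 + 13) + 0) = 1032*(11 + 0) = 1032*11 = 11352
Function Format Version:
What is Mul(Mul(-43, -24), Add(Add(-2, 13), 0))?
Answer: 11352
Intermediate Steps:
Mul(Mul(-43, -24), Add(Add(-2, 13), 0)) = Mul(1032, Add(11, 0)) = Mul(1032, 11) = 11352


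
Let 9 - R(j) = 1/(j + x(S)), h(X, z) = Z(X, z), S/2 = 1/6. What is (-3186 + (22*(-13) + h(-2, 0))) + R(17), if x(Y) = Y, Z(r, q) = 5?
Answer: -179819/52 ≈ -3458.1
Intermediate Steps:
S = ⅓ (S = 2*(1/6) = 2*(1*(⅙)) = 2*(⅙) = ⅓ ≈ 0.33333)
h(X, z) = 5
R(j) = 9 - 1/(⅓ + j) (R(j) = 9 - 1/(j + ⅓) = 9 - 1/(⅓ + j))
(-3186 + (22*(-13) + h(-2, 0))) + R(17) = (-3186 + (22*(-13) + 5)) + 3*(2 + 9*17)/(1 + 3*17) = (-3186 + (-286 + 5)) + 3*(2 + 153)/(1 + 51) = (-3186 - 281) + 3*155/52 = -3467 + 3*(1/52)*155 = -3467 + 465/52 = -179819/52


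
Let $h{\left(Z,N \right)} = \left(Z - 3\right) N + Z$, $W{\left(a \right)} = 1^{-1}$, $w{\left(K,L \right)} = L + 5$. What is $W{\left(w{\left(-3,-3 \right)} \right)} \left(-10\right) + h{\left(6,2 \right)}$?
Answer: $2$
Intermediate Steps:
$w{\left(K,L \right)} = 5 + L$
$W{\left(a \right)} = 1$
$h{\left(Z,N \right)} = Z + N \left(-3 + Z\right)$ ($h{\left(Z,N \right)} = \left(-3 + Z\right) N + Z = N \left(-3 + Z\right) + Z = Z + N \left(-3 + Z\right)$)
$W{\left(w{\left(-3,-3 \right)} \right)} \left(-10\right) + h{\left(6,2 \right)} = 1 \left(-10\right) + \left(6 - 6 + 2 \cdot 6\right) = -10 + \left(6 - 6 + 12\right) = -10 + 12 = 2$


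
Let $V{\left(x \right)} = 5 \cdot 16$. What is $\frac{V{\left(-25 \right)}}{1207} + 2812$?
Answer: $\frac{3394164}{1207} \approx 2812.1$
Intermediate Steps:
$V{\left(x \right)} = 80$
$\frac{V{\left(-25 \right)}}{1207} + 2812 = \frac{80}{1207} + 2812 = \frac{3394164}{1207}$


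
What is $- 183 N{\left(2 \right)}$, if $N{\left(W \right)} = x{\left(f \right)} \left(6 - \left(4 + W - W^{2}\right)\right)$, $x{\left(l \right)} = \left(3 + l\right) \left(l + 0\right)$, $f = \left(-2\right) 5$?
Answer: $-51240$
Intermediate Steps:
$f = -10$
$x{\left(l \right)} = l \left(3 + l\right)$ ($x{\left(l \right)} = \left(3 + l\right) l = l \left(3 + l\right)$)
$N{\left(W \right)} = 140 - 70 W + 70 W^{2}$ ($N{\left(W \right)} = - 10 \left(3 - 10\right) \left(6 - \left(4 + W - W^{2}\right)\right) = \left(-10\right) \left(-7\right) \left(6 - \left(4 + W - W^{2}\right)\right) = 70 \left(2 + W^{2} - W\right) = 140 - 70 W + 70 W^{2}$)
$- 183 N{\left(2 \right)} = - 183 \left(140 - 140 + 70 \cdot 2^{2}\right) = - 183 \left(140 - 140 + 70 \cdot 4\right) = - 183 \left(140 - 140 + 280\right) = \left(-183\right) 280 = -51240$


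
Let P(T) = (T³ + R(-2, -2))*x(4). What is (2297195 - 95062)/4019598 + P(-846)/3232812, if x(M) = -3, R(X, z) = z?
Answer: 2516758765292/4474726119 ≈ 562.44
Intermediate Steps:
P(T) = 6 - 3*T³ (P(T) = (T³ - 2)*(-3) = (-2 + T³)*(-3) = 6 - 3*T³)
(2297195 - 95062)/4019598 + P(-846)/3232812 = (2297195 - 95062)/4019598 + (6 - 3*(-846)³)/3232812 = 2202133*(1/4019598) + (6 - 3*(-605495736))*(1/3232812) = 2202133/4019598 + (6 + 1816487208)*(1/3232812) = 2202133/4019598 + 1816487214*(1/3232812) = 2202133/4019598 + 302747869/538802 = 2516758765292/4474726119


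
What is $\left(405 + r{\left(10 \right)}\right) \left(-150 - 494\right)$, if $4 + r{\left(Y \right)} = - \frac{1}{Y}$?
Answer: $- \frac{1290898}{5} \approx -2.5818 \cdot 10^{5}$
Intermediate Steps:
$r{\left(Y \right)} = -4 - \frac{1}{Y}$
$\left(405 + r{\left(10 \right)}\right) \left(-150 - 494\right) = \left(405 - \frac{41}{10}\right) \left(-150 - 494\right) = \left(405 - \frac{41}{10}\right) \left(-644\right) = \frac{4009}{10} \left(-644\right) = - \frac{1290898}{5}$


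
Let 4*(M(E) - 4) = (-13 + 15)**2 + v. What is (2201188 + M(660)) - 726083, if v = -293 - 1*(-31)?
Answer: 2950089/2 ≈ 1.4750e+6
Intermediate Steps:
v = -262 (v = -293 + 31 = -262)
M(E) = -121/2 (M(E) = 4 + ((-13 + 15)**2 - 262)/4 = 4 + (2**2 - 262)/4 = 4 + (4 - 262)/4 = 4 + (1/4)*(-258) = 4 - 129/2 = -121/2)
(2201188 + M(660)) - 726083 = (2201188 - 121/2) - 726083 = 4402255/2 - 726083 = 2950089/2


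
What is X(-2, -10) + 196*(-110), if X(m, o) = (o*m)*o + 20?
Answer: -21740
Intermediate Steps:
X(m, o) = 20 + m*o² (X(m, o) = (m*o)*o + 20 = m*o² + 20 = 20 + m*o²)
X(-2, -10) + 196*(-110) = (20 - 2*(-10)²) + 196*(-110) = (20 - 2*100) - 21560 = (20 - 200) - 21560 = -180 - 21560 = -21740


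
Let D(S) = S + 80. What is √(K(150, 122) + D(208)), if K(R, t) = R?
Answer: √438 ≈ 20.928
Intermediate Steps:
D(S) = 80 + S
√(K(150, 122) + D(208)) = √(150 + (80 + 208)) = √(150 + 288) = √438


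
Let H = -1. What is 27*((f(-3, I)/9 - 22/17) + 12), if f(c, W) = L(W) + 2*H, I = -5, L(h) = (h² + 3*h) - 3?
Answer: 5169/17 ≈ 304.06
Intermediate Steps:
L(h) = -3 + h² + 3*h
f(c, W) = -5 + W² + 3*W (f(c, W) = (-3 + W² + 3*W) + 2*(-1) = (-3 + W² + 3*W) - 2 = -5 + W² + 3*W)
27*((f(-3, I)/9 - 22/17) + 12) = 27*(((-5 + (-5)² + 3*(-5))/9 - 22/17) + 12) = 27*(((-5 + 25 - 15)*(⅑) - 22*1/17) + 12) = 27*((5*(⅑) - 22/17) + 12) = 27*((5/9 - 22/17) + 12) = 27*(-113/153 + 12) = 27*(1723/153) = 5169/17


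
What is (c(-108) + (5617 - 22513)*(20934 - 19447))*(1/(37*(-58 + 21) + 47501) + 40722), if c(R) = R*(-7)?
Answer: -11799217125387195/11533 ≈ -1.0231e+12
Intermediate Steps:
c(R) = -7*R
(c(-108) + (5617 - 22513)*(20934 - 19447))*(1/(37*(-58 + 21) + 47501) + 40722) = (-7*(-108) + (5617 - 22513)*(20934 - 19447))*(1/(37*(-58 + 21) + 47501) + 40722) = (756 - 16896*1487)*(1/(37*(-37) + 47501) + 40722) = (756 - 25124352)*(1/(-1369 + 47501) + 40722) = -25123596*(1/46132 + 40722) = -25123596*1878587305/46132 = -11799217125387195/11533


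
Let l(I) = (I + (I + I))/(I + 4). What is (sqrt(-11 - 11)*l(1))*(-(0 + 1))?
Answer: -3*I*sqrt(22)/5 ≈ -2.8143*I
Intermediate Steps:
l(I) = 3*I/(4 + I) (l(I) = (I + 2*I)/(4 + I) = (3*I)/(4 + I) = 3*I/(4 + I))
(sqrt(-11 - 11)*l(1))*(-(0 + 1)) = (sqrt(-11 - 11)*(3*1/(4 + 1)))*(-(0 + 1)) = (sqrt(-22)*(3*1/5))*(-1*1) = ((I*sqrt(22))*(3*1*(1/5)))*(-1) = ((I*sqrt(22))*(3/5))*(-1) = (3*I*sqrt(22)/5)*(-1) = -3*I*sqrt(22)/5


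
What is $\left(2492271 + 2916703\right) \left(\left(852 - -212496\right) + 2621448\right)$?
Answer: $15333337859304$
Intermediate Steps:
$\left(2492271 + 2916703\right) \left(\left(852 - -212496\right) + 2621448\right) = 5408974 \left(\left(852 + 212496\right) + 2621448\right) = 5408974 \left(213348 + 2621448\right) = 5408974 \cdot 2834796 = 15333337859304$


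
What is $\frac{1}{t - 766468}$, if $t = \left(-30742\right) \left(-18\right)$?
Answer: $- \frac{1}{213112} \approx -4.6924 \cdot 10^{-6}$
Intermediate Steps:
$t = 553356$
$\frac{1}{t - 766468} = \frac{1}{553356 - 766468} = \frac{1}{-213112} = - \frac{1}{213112}$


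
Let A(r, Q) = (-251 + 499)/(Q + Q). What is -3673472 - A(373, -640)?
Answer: -587755489/160 ≈ -3.6735e+6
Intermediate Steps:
A(r, Q) = 124/Q (A(r, Q) = 248/((2*Q)) = 248*(1/(2*Q)) = 124/Q)
-3673472 - A(373, -640) = -3673472 - 124/(-640) = -3673472 - 124*(-1)/640 = -3673472 - 1*(-31/160) = -3673472 + 31/160 = -587755489/160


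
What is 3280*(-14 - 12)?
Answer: -85280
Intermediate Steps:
3280*(-14 - 12) = 3280*(-26) = -85280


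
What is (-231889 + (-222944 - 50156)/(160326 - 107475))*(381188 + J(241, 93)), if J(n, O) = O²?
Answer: -4777779367511843/52851 ≈ -9.0401e+10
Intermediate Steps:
(-231889 + (-222944 - 50156)/(160326 - 107475))*(381188 + J(241, 93)) = (-231889 + (-222944 - 50156)/(160326 - 107475))*(381188 + 93²) = (-231889 - 273100/52851)*(381188 + 8649) = (-231889 - 273100*1/52851)*389837 = (-231889 - 273100/52851)*389837 = -12255838639/52851*389837 = -4777779367511843/52851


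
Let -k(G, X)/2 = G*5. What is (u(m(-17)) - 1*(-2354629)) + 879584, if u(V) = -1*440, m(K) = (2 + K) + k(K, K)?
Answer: 3233773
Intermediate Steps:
k(G, X) = -10*G (k(G, X) = -2*G*5 = -10*G)
m(K) = 2 - 9*K (m(K) = (2 + K) - 10*K = 2 - 9*K)
u(V) = -440
(u(m(-17)) - 1*(-2354629)) + 879584 = (-440 - 1*(-2354629)) + 879584 = (-440 + 2354629) + 879584 = 2354189 + 879584 = 3233773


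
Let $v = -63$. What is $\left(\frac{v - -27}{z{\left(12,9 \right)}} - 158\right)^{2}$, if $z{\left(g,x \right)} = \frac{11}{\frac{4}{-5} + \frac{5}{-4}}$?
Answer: $\frac{69239041}{3025} \approx 22889.0$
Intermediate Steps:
$z{\left(g,x \right)} = - \frac{220}{41}$ ($z{\left(g,x \right)} = \frac{11}{4 \left(- \frac{1}{5}\right) + 5 \left(- \frac{1}{4}\right)} = \frac{11}{- \frac{4}{5} - \frac{5}{4}} = \frac{11}{- \frac{41}{20}} = 11 \left(- \frac{20}{41}\right) = - \frac{220}{41}$)
$\left(\frac{v - -27}{z{\left(12,9 \right)}} - 158\right)^{2} = \left(\frac{-63 - -27}{- \frac{220}{41}} - 158\right)^{2} = \left(\left(-63 + 27\right) \left(- \frac{41}{220}\right) - 158\right)^{2} = \left(\left(-36\right) \left(- \frac{41}{220}\right) - 158\right)^{2} = \left(\frac{369}{55} - 158\right)^{2} = \left(- \frac{8321}{55}\right)^{2} = \frac{69239041}{3025}$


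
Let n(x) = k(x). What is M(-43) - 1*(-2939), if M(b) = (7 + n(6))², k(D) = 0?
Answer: 2988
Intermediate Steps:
n(x) = 0
M(b) = 49 (M(b) = (7 + 0)² = 7² = 49)
M(-43) - 1*(-2939) = 49 - 1*(-2939) = 49 + 2939 = 2988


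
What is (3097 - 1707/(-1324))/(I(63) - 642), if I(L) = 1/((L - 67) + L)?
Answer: -242025965/50149148 ≈ -4.8261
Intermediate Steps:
I(L) = 1/(-67 + 2*L) (I(L) = 1/((-67 + L) + L) = 1/(-67 + 2*L))
(3097 - 1707/(-1324))/(I(63) - 642) = (3097 - 1707/(-1324))/(1/(-67 + 2*63) - 642) = (3097 - 1707*(-1/1324))/(1/(-67 + 126) - 642) = (3097 + 1707/1324)/(1/59 - 642) = 4102135/(1324*(1/59 - 642)) = 4102135/(1324*(-37877/59)) = (4102135/1324)*(-59/37877) = -242025965/50149148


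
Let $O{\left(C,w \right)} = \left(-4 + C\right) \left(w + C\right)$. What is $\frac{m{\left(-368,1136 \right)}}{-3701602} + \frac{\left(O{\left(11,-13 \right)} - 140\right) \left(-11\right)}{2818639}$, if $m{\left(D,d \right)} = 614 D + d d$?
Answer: $- \frac{1497147360914}{5216739879839} \approx -0.28699$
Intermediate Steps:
$m{\left(D,d \right)} = d^{2} + 614 D$ ($m{\left(D,d \right)} = 614 D + d^{2} = d^{2} + 614 D$)
$O{\left(C,w \right)} = \left(-4 + C\right) \left(C + w\right)$
$\frac{m{\left(-368,1136 \right)}}{-3701602} + \frac{\left(O{\left(11,-13 \right)} - 140\right) \left(-11\right)}{2818639} = \frac{1136^{2} + 614 \left(-368\right)}{-3701602} + \frac{\left(\left(11^{2} - 44 - -52 + 11 \left(-13\right)\right) - 140\right) \left(-11\right)}{2818639} = \left(1290496 - 225952\right) \left(- \frac{1}{3701602}\right) + \left(\left(121 - 44 + 52 - 143\right) - 140\right) \left(-11\right) \frac{1}{2818639} = 1064544 \left(- \frac{1}{3701602}\right) + \left(-14 - 140\right) \left(-11\right) \frac{1}{2818639} = - \frac{532272}{1850801} + \left(-154\right) \left(-11\right) \frac{1}{2818639} = - \frac{532272}{1850801} + 1694 \cdot \frac{1}{2818639} = - \frac{532272}{1850801} + \frac{1694}{2818639} = - \frac{1497147360914}{5216739879839}$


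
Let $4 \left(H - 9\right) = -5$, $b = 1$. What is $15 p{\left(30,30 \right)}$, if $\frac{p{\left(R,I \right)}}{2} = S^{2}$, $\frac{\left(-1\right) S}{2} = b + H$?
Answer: $\frac{18375}{2} \approx 9187.5$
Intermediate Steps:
$H = \frac{31}{4}$ ($H = 9 + \frac{1}{4} \left(-5\right) = 9 - \frac{5}{4} = \frac{31}{4} \approx 7.75$)
$S = - \frac{35}{2}$ ($S = - 2 \left(1 + \frac{31}{4}\right) = \left(-2\right) \frac{35}{4} = - \frac{35}{2} \approx -17.5$)
$p{\left(R,I \right)} = \frac{1225}{2}$ ($p{\left(R,I \right)} = 2 \left(- \frac{35}{2}\right)^{2} = 2 \cdot \frac{1225}{4} = \frac{1225}{2}$)
$15 p{\left(30,30 \right)} = 15 \cdot \frac{1225}{2} = \frac{18375}{2}$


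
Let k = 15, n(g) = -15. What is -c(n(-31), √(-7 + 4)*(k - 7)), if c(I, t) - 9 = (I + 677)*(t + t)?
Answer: -9 - 10592*I*√3 ≈ -9.0 - 18346.0*I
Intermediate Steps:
c(I, t) = 9 + 2*t*(677 + I) (c(I, t) = 9 + (I + 677)*(t + t) = 9 + (677 + I)*(2*t) = 9 + 2*t*(677 + I))
-c(n(-31), √(-7 + 4)*(k - 7)) = -(9 + 1354*(√(-7 + 4)*(15 - 7)) + 2*(-15)*(√(-7 + 4)*(15 - 7))) = -(9 + 1354*(√(-3)*8) + 2*(-15)*(√(-3)*8)) = -(9 + 1354*((I*√3)*8) + 2*(-15)*((I*√3)*8)) = -(9 + 1354*(8*I*√3) + 2*(-15)*(8*I*√3)) = -(9 + 10832*I*√3 - 240*I*√3) = -(9 + 10592*I*√3) = -9 - 10592*I*√3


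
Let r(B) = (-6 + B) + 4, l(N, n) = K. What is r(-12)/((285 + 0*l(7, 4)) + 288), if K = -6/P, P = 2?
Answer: -14/573 ≈ -0.024433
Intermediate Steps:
K = -3 (K = -6/2 = -6*½ = -3)
l(N, n) = -3
r(B) = -2 + B
r(-12)/((285 + 0*l(7, 4)) + 288) = (-2 - 12)/((285 + 0*(-3)) + 288) = -14/((285 + 0) + 288) = -14/(285 + 288) = -14/573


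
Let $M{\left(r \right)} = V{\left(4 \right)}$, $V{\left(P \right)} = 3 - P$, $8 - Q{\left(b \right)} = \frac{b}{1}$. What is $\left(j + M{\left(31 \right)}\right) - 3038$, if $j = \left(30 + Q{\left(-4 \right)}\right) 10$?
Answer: $-2619$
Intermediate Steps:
$Q{\left(b \right)} = 8 - b$ ($Q{\left(b \right)} = 8 - \frac{b}{1} = 8 - b 1 = 8 - b$)
$M{\left(r \right)} = -1$ ($M{\left(r \right)} = 3 - 4 = -1$)
$j = 420$ ($j = \left(30 + \left(8 - -4\right)\right) 10 = \left(30 + \left(8 + 4\right)\right) 10 = \left(30 + 12\right) 10 = 42 \cdot 10 = 420$)
$\left(j + M{\left(31 \right)}\right) - 3038 = \left(420 - 1\right) - 3038 = 419 - 3038 = -2619$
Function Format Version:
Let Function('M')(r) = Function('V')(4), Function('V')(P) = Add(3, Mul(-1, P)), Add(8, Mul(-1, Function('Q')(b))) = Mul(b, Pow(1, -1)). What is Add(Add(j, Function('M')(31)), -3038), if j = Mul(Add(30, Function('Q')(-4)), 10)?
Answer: -2619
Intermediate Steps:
Function('Q')(b) = Add(8, Mul(-1, b)) (Function('Q')(b) = Add(8, Mul(-1, Mul(b, Pow(1, -1)))) = Add(8, Mul(-1, Mul(b, 1))) = Add(8, Mul(-1, b)))
Function('M')(r) = -1 (Function('M')(r) = Add(3, Mul(-1, 4)) = Add(3, -4) = -1)
j = 420 (j = Mul(Add(30, Add(8, Mul(-1, -4))), 10) = Mul(Add(30, Add(8, 4)), 10) = Mul(Add(30, 12), 10) = Mul(42, 10) = 420)
Add(Add(j, Function('M')(31)), -3038) = Add(Add(420, -1), -3038) = Add(419, -3038) = -2619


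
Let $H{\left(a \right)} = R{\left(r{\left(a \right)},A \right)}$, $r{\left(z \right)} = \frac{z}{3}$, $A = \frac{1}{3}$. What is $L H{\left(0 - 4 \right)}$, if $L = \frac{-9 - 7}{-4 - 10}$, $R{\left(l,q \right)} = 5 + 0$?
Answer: $\frac{40}{7} \approx 5.7143$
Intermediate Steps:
$A = \frac{1}{3} \approx 0.33333$
$r{\left(z \right)} = \frac{z}{3}$ ($r{\left(z \right)} = z \frac{1}{3} = \frac{z}{3}$)
$R{\left(l,q \right)} = 5$
$H{\left(a \right)} = 5$
$L = \frac{8}{7}$ ($L = - \frac{16}{-14} = \left(-16\right) \left(- \frac{1}{14}\right) = \frac{8}{7} \approx 1.1429$)
$L H{\left(0 - 4 \right)} = \frac{8}{7} \cdot 5 = \frac{40}{7}$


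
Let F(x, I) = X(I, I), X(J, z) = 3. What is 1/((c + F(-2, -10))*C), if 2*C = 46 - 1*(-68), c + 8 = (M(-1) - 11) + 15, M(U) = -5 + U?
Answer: -1/399 ≈ -0.0025063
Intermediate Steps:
F(x, I) = 3
c = -10 (c = -8 + (((-5 - 1) - 11) + 15) = -8 + ((-6 - 11) + 15) = -8 + (-17 + 15) = -8 - 2 = -10)
C = 57 (C = (46 - 1*(-68))/2 = (46 + 68)/2 = (½)*114 = 57)
1/((c + F(-2, -10))*C) = 1/((-10 + 3)*57) = 1/(-7*57) = 1/(-399) = -1/399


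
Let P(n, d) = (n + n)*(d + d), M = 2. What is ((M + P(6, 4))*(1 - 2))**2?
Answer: 9604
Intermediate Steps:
P(n, d) = 4*d*n (P(n, d) = (2*n)*(2*d) = 4*d*n)
((M + P(6, 4))*(1 - 2))**2 = ((2 + 4*4*6)*(1 - 2))**2 = ((2 + 96)*(-1))**2 = (98*(-1))**2 = (-98)**2 = 9604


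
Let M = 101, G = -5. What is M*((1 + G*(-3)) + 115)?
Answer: 13231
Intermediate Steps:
M*((1 + G*(-3)) + 115) = 101*((1 - 5*(-3)) + 115) = 101*((1 + 15) + 115) = 101*(16 + 115) = 101*131 = 13231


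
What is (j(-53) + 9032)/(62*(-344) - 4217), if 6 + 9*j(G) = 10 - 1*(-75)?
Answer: -6259/17685 ≈ -0.35392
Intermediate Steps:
j(G) = 79/9 (j(G) = -2/3 + (10 - 1*(-75))/9 = -2/3 + (10 + 75)/9 = -2/3 + (1/9)*85 = -2/3 + 85/9 = 79/9)
(j(-53) + 9032)/(62*(-344) - 4217) = (79/9 + 9032)/(62*(-344) - 4217) = 81367/(9*(-21328 - 4217)) = (81367/9)/(-25545) = (81367/9)*(-1/25545) = -6259/17685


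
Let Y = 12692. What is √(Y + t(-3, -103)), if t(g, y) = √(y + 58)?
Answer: √(12692 + 3*I*√5) ≈ 112.66 + 0.0298*I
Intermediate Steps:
t(g, y) = √(58 + y)
√(Y + t(-3, -103)) = √(12692 + √(58 - 103)) = √(12692 + √(-45)) = √(12692 + 3*I*√5)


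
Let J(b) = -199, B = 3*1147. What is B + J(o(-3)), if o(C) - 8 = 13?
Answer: 3242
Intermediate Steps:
o(C) = 21 (o(C) = 8 + 13 = 21)
B = 3441
B + J(o(-3)) = 3441 - 199 = 3242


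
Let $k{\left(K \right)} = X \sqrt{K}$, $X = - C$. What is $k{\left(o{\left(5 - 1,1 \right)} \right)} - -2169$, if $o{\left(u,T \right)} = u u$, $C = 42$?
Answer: $2001$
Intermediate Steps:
$o{\left(u,T \right)} = u^{2}$
$X = -42$ ($X = \left(-1\right) 42 = -42$)
$k{\left(K \right)} = - 42 \sqrt{K}$
$k{\left(o{\left(5 - 1,1 \right)} \right)} - -2169 = - 42 \sqrt{\left(5 - 1\right)^{2}} - -2169 = - 42 \sqrt{\left(5 - 1\right)^{2}} + 2169 = - 42 \sqrt{4^{2}} + 2169 = - 42 \sqrt{16} + 2169 = \left(-42\right) 4 + 2169 = -168 + 2169 = 2001$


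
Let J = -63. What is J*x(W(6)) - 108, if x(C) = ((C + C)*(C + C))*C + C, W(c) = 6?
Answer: -54918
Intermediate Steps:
x(C) = C + 4*C**3 (x(C) = ((2*C)*(2*C))*C + C = (4*C**2)*C + C = 4*C**3 + C = C + 4*C**3)
J*x(W(6)) - 108 = -63*(6 + 4*6**3) - 108 = -63*(6 + 4*216) - 108 = -63*(6 + 864) - 108 = -63*870 - 108 = -54810 - 108 = -54918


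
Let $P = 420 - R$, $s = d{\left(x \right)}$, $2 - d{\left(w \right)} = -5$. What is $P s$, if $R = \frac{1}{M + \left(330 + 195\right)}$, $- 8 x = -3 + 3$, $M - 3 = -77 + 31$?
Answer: $\frac{1417073}{482} \approx 2940.0$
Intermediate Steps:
$M = -43$ ($M = 3 + \left(-77 + 31\right) = 3 - 46 = -43$)
$x = 0$ ($x = - \frac{-3 + 3}{8} = \left(- \frac{1}{8}\right) 0 = 0$)
$d{\left(w \right)} = 7$ ($d{\left(w \right)} = 2 - -5 = 2 + 5 = 7$)
$R = \frac{1}{482}$ ($R = \frac{1}{-43 + \left(330 + 195\right)} = \frac{1}{-43 + 525} = \frac{1}{482} \approx 0.0020747$)
$s = 7$
$P = \frac{202439}{482}$ ($P = 420 - \frac{1}{482} = \frac{202439}{482} \approx 420.0$)
$P s = \frac{202439}{482} \cdot 7 = \frac{1417073}{482}$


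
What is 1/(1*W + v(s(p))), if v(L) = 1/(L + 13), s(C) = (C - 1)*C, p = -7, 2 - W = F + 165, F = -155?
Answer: -69/551 ≈ -0.12523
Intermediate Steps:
W = -8 (W = 2 - (-155 + 165) = 2 - 1*10 = 2 - 10 = -8)
s(C) = C*(-1 + C) (s(C) = (-1 + C)*C = C*(-1 + C))
v(L) = 1/(13 + L)
1/(1*W + v(s(p))) = 1/(1*(-8) + 1/(13 - 7*(-1 - 7))) = 1/(-8 + 1/(13 - 7*(-8))) = 1/(-8 + 1/(13 + 56)) = 1/(-8 + 1/69) = 1/(-551/69) = -69/551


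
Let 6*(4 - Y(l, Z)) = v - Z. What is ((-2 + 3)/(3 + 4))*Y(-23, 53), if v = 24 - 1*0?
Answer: 53/42 ≈ 1.2619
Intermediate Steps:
v = 24 (v = 24 + 0 = 24)
Y(l, Z) = Z/6 (Y(l, Z) = 4 - (24 - Z)/6 = 4 + (-4 + Z/6) = Z/6)
((-2 + 3)/(3 + 4))*Y(-23, 53) = ((-2 + 3)/(3 + 4))*((⅙)*53) = (1/7)*(53/6) = (1*(⅐))*(53/6) = (⅐)*(53/6) = 53/42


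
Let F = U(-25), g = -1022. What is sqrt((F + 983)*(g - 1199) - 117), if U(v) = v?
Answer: I*sqrt(2127835) ≈ 1458.7*I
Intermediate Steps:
F = -25
sqrt((F + 983)*(g - 1199) - 117) = sqrt((-25 + 983)*(-1022 - 1199) - 117) = sqrt(958*(-2221) - 117) = sqrt(-2127718 - 117) = sqrt(-2127835) = I*sqrt(2127835)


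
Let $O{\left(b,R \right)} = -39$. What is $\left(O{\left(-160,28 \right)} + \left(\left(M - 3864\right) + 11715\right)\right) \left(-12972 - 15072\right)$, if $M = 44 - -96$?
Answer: $-223005888$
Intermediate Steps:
$M = 140$ ($M = 44 + 96 = 140$)
$\left(O{\left(-160,28 \right)} + \left(\left(M - 3864\right) + 11715\right)\right) \left(-12972 - 15072\right) = \left(-39 + \left(\left(140 - 3864\right) + 11715\right)\right) \left(-12972 - 15072\right) = \left(-39 + \left(-3724 + 11715\right)\right) \left(-28044\right) = \left(-39 + 7991\right) \left(-28044\right) = 7952 \left(-28044\right) = -223005888$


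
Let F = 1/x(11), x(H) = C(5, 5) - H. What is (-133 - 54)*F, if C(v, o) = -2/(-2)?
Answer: 187/10 ≈ 18.700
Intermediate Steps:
C(v, o) = 1 (C(v, o) = -2*(-½) = 1)
x(H) = 1 - H
F = -⅒ (F = 1/(1 - 1*11) = 1/(1 - 11) = 1/(-10) = -⅒ ≈ -0.10000)
(-133 - 54)*F = (-133 - 54)*(-⅒) = -187*(-⅒) = 187/10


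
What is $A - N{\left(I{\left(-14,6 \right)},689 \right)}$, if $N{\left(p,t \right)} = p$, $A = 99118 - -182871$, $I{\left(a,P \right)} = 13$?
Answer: $281976$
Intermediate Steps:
$A = 281989$ ($A = 99118 + 182871 = 281989$)
$A - N{\left(I{\left(-14,6 \right)},689 \right)} = 281989 - 13 = 281976$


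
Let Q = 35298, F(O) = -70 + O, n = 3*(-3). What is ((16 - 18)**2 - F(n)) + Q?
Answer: 35381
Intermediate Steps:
n = -9
((16 - 18)**2 - F(n)) + Q = ((16 - 18)**2 - (-70 - 9)) + 35298 = ((-2)**2 - 1*(-79)) + 35298 = (4 + 79) + 35298 = 83 + 35298 = 35381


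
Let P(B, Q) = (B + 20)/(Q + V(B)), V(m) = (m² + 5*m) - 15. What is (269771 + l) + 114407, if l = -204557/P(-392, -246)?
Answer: 10373879989/124 ≈ 8.3660e+7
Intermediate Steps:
V(m) = -15 + m² + 5*m
P(B, Q) = (20 + B)/(-15 + Q + B² + 5*B) (P(B, Q) = (B + 20)/(Q + (-15 + B² + 5*B)) = (20 + B)/(-15 + Q + B² + 5*B))
l = 10326241917/124 (l = -204557*(-15 - 246 + (-392)² + 5*(-392))/(20 - 392) = -204557/(-372/(-15 - 246 + 153664 - 1960)) = -204557/(-372/151443) = -204557/((1/151443)*(-372)) = -204557/(-124/50481) = -204557*(-50481/124) = 10326241917/124 ≈ 8.3276e+7)
(269771 + l) + 114407 = (269771 + 10326241917/124) + 114407 = 10359693521/124 + 114407 = 10373879989/124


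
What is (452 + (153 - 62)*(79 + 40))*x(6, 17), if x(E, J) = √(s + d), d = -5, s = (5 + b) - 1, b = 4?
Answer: 11281*√3 ≈ 19539.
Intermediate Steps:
s = 8 (s = (5 + 4) - 1 = 9 - 1 = 8)
x(E, J) = √3 (x(E, J) = √(8 - 5) = √3)
(452 + (153 - 62)*(79 + 40))*x(6, 17) = (452 + (153 - 62)*(79 + 40))*√3 = (452 + 91*119)*√3 = (452 + 10829)*√3 = 11281*√3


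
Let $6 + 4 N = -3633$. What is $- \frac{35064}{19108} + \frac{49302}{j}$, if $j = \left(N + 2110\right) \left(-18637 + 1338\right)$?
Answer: $- \frac{728980268850}{396741787723} \approx -1.8374$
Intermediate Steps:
$N = - \frac{3639}{4}$ ($N = - \frac{3}{2} + \frac{1}{4} \left(-3633\right) = - \frac{3}{2} - \frac{3633}{4} = - \frac{3639}{4} \approx -909.75$)
$j = - \frac{83052499}{4}$ ($j = \left(- \frac{3639}{4} + 2110\right) \left(-18637 + 1338\right) = \frac{4801}{4} \left(-17299\right) = - \frac{83052499}{4} \approx -2.0763 \cdot 10^{7}$)
$- \frac{35064}{19108} + \frac{49302}{j} = - \frac{35064}{19108} + \frac{49302}{- \frac{83052499}{4}} = \left(-35064\right) \frac{1}{19108} + 49302 \left(- \frac{4}{83052499}\right) = - \frac{8766}{4777} - \frac{197208}{83052499} = - \frac{728980268850}{396741787723}$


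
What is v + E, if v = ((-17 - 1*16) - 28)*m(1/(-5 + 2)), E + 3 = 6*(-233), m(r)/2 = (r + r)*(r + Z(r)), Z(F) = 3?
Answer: -10657/9 ≈ -1184.1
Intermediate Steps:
m(r) = 4*r*(3 + r) (m(r) = 2*((r + r)*(r + 3)) = 2*((2*r)*(3 + r)) = 2*(2*r*(3 + r)) = 4*r*(3 + r))
E = -1401 (E = -3 + 6*(-233) = -3 - 1398 = -1401)
v = 1952/9 (v = ((-17 - 1*16) - 28)*(4*(3 + 1/(-5 + 2))/(-5 + 2)) = ((-17 - 16) - 28)*(4*(3 + 1/(-3))/(-3)) = (-33 - 28)*(4*(-⅓)*(3 - ⅓)) = -244*(-1)*8/(3*3) = -61*(-32/9) = 1952/9 ≈ 216.89)
v + E = 1952/9 - 1401 = -10657/9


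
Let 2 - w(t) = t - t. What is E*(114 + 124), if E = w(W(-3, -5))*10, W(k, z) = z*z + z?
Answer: 4760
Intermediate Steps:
W(k, z) = z + z**2 (W(k, z) = z**2 + z = z + z**2)
w(t) = 2 (w(t) = 2 - (t - t) = 2 - 1*0 = 2 + 0 = 2)
E = 20 (E = 2*10 = 20)
E*(114 + 124) = 20*(114 + 124) = 20*238 = 4760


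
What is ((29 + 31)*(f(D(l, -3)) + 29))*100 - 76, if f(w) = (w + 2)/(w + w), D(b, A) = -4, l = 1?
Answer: 175424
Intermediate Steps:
f(w) = (2 + w)/(2*w) (f(w) = (2 + w)/((2*w)) = (2 + w)*(1/(2*w)) = (2 + w)/(2*w))
((29 + 31)*(f(D(l, -3)) + 29))*100 - 76 = ((29 + 31)*((½)*(2 - 4)/(-4) + 29))*100 - 76 = (60*((½)*(-¼)*(-2) + 29))*100 - 76 = (60*(¼ + 29))*100 - 76 = (60*(117/4))*100 - 76 = 1755*100 - 76 = 175500 - 76 = 175424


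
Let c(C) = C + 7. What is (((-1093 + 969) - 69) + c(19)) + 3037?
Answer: 2870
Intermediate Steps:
c(C) = 7 + C
(((-1093 + 969) - 69) + c(19)) + 3037 = (((-1093 + 969) - 69) + (7 + 19)) + 3037 = ((-124 - 69) + 26) + 3037 = (-193 + 26) + 3037 = -167 + 3037 = 2870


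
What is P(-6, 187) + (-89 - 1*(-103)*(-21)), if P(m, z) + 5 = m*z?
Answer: -3379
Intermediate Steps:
P(m, z) = -5 + m*z
P(-6, 187) + (-89 - 1*(-103)*(-21)) = (-5 - 6*187) + (-89 - 1*(-103)*(-21)) = (-5 - 1122) + (-89 + 103*(-21)) = -1127 + (-89 - 2163) = -1127 - 2252 = -3379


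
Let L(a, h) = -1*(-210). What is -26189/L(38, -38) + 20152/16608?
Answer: -8973229/72660 ≈ -123.50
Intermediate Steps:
L(a, h) = 210
-26189/L(38, -38) + 20152/16608 = -26189/210 + 20152/16608 = -26189*1/210 + 20152*(1/16608) = -26189/210 + 2519/2076 = -8973229/72660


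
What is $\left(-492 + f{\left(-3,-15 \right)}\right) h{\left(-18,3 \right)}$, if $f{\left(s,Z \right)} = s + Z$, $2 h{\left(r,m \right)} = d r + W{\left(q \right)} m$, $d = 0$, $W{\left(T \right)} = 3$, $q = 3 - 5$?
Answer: $-2295$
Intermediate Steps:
$q = -2$ ($q = 3 - 5 = -2$)
$h{\left(r,m \right)} = \frac{3 m}{2}$ ($h{\left(r,m \right)} = \frac{0 r + 3 m}{2} = \frac{0 + 3 m}{2} = \frac{3 m}{2}$)
$f{\left(s,Z \right)} = Z + s$
$\left(-492 + f{\left(-3,-15 \right)}\right) h{\left(-18,3 \right)} = \left(-492 - 18\right) \frac{3}{2} \cdot 3 = \left(-492 - 18\right) \frac{9}{2} = \left(-510\right) \frac{9}{2} = -2295$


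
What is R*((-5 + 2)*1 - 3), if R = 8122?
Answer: -48732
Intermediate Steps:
R*((-5 + 2)*1 - 3) = 8122*((-5 + 2)*1 - 3) = 8122*(-3*1 - 3) = 8122*(-3 - 3) = 8122*(-6) = -48732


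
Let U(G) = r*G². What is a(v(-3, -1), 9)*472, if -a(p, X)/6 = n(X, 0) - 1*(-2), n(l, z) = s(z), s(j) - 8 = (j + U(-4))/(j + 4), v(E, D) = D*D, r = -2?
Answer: -5664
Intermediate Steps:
v(E, D) = D²
U(G) = -2*G²
s(j) = 8 + (-32 + j)/(4 + j) (s(j) = 8 + (j - 2*(-4)²)/(j + 4) = 8 + (j - 2*16)/(4 + j) = 8 + (j - 32)/(4 + j) = 8 + (-32 + j)/(4 + j))
n(l, z) = 9*z/(4 + z)
a(p, X) = -12 (a(p, X) = -6*(9*0/(4 + 0) - 1*(-2)) = -6*(9*0/4 + 2) = -6*(9*0*(¼) + 2) = -6*(0 + 2) = -6*2 = -12)
a(v(-3, -1), 9)*472 = -12*472 = -5664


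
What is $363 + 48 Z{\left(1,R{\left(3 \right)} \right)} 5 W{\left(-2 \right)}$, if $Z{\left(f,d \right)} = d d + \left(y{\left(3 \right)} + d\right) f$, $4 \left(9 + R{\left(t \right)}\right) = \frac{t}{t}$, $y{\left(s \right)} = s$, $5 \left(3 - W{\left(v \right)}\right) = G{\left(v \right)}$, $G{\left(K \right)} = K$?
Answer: $58146$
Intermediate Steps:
$W{\left(v \right)} = 3 - \frac{v}{5}$
$R{\left(t \right)} = - \frac{35}{4}$ ($R{\left(t \right)} = -9 + \frac{t \frac{1}{t}}{4} = -9 + \frac{1}{4} \cdot 1 = -9 + \frac{1}{4} = - \frac{35}{4}$)
$Z{\left(f,d \right)} = d^{2} + f \left(3 + d\right)$ ($Z{\left(f,d \right)} = d d + \left(3 + d\right) f = d^{2} + f \left(3 + d\right)$)
$363 + 48 Z{\left(1,R{\left(3 \right)} \right)} 5 W{\left(-2 \right)} = 363 + 48 \left(\left(- \frac{35}{4}\right)^{2} + 3 \cdot 1 - \frac{35}{4}\right) 5 \left(3 - - \frac{2}{5}\right) = 363 + 48 \left(\frac{1225}{16} + 3 - \frac{35}{4}\right) 5 \left(3 + \frac{2}{5}\right) = 363 + 48 \cdot \frac{1133}{16} \cdot 5 \cdot \frac{17}{5} = 363 + 48 \cdot \frac{5665}{16} \cdot \frac{17}{5} = 363 + 48 \cdot \frac{19261}{16} = 363 + 57783 = 58146$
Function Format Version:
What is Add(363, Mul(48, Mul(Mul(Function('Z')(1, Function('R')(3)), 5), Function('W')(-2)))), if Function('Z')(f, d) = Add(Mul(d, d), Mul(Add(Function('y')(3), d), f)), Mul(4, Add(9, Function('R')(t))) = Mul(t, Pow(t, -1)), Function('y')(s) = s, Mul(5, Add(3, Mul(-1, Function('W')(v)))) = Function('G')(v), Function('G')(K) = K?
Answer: 58146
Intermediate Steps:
Function('W')(v) = Add(3, Mul(Rational(-1, 5), v))
Function('R')(t) = Rational(-35, 4) (Function('R')(t) = Add(-9, Mul(Rational(1, 4), Mul(t, Pow(t, -1)))) = Add(-9, Mul(Rational(1, 4), 1)) = Add(-9, Rational(1, 4)) = Rational(-35, 4))
Function('Z')(f, d) = Add(Pow(d, 2), Mul(f, Add(3, d))) (Function('Z')(f, d) = Add(Mul(d, d), Mul(Add(3, d), f)) = Add(Pow(d, 2), Mul(f, Add(3, d))))
Add(363, Mul(48, Mul(Mul(Function('Z')(1, Function('R')(3)), 5), Function('W')(-2)))) = Add(363, Mul(48, Mul(Mul(Add(Pow(Rational(-35, 4), 2), Mul(3, 1), Mul(Rational(-35, 4), 1)), 5), Add(3, Mul(Rational(-1, 5), -2))))) = Add(363, Mul(48, Mul(Mul(Add(Rational(1225, 16), 3, Rational(-35, 4)), 5), Add(3, Rational(2, 5))))) = Add(363, Mul(48, Mul(Mul(Rational(1133, 16), 5), Rational(17, 5)))) = Add(363, Mul(48, Mul(Rational(5665, 16), Rational(17, 5)))) = Add(363, Mul(48, Rational(19261, 16))) = Add(363, 57783) = 58146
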